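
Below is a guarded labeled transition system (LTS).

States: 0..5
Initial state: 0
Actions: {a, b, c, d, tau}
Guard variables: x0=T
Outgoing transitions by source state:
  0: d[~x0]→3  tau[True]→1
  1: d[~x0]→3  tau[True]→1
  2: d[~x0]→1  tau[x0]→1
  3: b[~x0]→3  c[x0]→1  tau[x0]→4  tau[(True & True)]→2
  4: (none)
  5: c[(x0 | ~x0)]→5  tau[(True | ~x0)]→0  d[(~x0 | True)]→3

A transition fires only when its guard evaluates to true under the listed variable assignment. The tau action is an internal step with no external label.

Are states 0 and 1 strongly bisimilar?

Answer: BISIMILAR

Working:
Refine partition for ~:
  π0 = {{0,1,2,3,4,5}}
  π1 = {{0,1,2},{3},{4},{5}}
Fixed point at round 2; 4 class(es).
0∈{0,1,2}, 1∈{0,1,2}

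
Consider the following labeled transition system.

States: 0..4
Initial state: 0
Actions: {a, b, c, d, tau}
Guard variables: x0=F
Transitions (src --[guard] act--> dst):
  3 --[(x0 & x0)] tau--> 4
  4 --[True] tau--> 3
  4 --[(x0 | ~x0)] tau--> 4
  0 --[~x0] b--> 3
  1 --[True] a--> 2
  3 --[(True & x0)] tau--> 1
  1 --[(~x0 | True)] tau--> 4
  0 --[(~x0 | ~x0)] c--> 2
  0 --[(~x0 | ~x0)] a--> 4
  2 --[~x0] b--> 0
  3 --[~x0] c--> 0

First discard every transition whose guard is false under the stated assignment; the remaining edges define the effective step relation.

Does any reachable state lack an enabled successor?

Answer: DEADLOCK-FREE

Working:
Reach set: {0,2,3,4}
  0: a→4  b→3  c→2  [3 out]
  2: b→0  [1 out]
  3: c→0  [1 out]
  4: tau→3  tau→4  [2 out]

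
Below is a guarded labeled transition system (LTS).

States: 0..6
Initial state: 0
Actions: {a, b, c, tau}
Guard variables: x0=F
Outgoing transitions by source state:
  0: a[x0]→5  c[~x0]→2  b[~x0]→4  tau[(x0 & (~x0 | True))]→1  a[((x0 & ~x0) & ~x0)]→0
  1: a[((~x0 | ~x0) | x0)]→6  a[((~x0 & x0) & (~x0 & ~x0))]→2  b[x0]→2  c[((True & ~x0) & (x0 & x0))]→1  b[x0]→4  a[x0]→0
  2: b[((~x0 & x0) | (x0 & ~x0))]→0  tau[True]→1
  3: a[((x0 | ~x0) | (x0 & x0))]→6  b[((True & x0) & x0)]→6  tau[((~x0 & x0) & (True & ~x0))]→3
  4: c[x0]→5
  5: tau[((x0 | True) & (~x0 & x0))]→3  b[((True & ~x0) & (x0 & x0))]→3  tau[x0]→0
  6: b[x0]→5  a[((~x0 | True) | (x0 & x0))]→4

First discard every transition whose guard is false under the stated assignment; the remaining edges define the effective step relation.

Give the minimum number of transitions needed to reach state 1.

Answer: 2

Working:
BFS to 1:
  depth 0: {0}
  depth 1: {2,4}
  depth 2: {1}
depth(1)=2, e.g. c·tau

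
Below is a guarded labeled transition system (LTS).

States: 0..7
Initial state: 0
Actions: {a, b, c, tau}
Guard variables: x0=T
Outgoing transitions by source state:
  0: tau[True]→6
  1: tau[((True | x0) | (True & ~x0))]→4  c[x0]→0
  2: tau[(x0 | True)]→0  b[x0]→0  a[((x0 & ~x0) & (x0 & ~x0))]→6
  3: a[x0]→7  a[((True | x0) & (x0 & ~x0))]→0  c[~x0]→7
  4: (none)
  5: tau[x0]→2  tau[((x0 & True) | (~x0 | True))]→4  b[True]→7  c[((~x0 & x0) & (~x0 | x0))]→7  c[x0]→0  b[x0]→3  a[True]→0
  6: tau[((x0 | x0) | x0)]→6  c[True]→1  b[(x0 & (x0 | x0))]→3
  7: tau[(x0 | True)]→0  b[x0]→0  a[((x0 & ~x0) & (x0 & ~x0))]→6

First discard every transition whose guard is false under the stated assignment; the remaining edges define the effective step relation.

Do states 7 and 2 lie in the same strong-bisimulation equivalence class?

Answer: BISIMILAR

Working:
Bisimulation quotient by refinement:
  round 0: {{0,1,2,3,4,5,6,7}}
  round 1: {{0},{1},{2,7},{3},{4},{5},{6}}
stable after 2 split(s): 7 block(s)
class of 7: {2,7}; class of 2: {2,7}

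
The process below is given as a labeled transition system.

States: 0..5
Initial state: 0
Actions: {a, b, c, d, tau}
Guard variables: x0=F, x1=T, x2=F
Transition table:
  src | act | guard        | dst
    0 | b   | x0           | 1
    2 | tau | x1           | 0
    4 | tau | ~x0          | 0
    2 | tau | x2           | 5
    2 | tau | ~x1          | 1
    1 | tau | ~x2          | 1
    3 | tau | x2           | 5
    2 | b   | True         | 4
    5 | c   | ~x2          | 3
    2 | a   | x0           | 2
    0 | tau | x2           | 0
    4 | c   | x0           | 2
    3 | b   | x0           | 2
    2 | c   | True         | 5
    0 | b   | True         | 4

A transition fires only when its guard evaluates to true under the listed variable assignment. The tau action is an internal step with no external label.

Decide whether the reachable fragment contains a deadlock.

Reachable = {0,4}
  0: b→4  [deg 1]
  4: tau→0  [deg 1]

Answer: DEADLOCK-FREE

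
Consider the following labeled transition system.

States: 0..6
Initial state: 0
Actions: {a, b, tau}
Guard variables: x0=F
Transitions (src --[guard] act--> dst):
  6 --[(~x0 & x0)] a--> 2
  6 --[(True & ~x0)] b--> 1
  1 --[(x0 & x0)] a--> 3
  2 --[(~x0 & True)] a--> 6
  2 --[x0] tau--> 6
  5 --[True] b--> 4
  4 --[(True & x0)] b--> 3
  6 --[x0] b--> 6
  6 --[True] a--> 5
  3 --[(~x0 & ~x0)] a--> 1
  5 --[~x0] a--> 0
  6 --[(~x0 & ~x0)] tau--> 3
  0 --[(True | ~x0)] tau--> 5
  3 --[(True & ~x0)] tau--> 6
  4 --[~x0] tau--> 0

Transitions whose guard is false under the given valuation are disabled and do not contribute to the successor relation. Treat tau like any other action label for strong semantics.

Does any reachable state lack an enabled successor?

Answer: DEADLOCK-FREE

Analysis:
R = {0,4,5}
  0: tau→5  [1 out]
  4: tau→0  [1 out]
  5: a→0  b→4  [2 out]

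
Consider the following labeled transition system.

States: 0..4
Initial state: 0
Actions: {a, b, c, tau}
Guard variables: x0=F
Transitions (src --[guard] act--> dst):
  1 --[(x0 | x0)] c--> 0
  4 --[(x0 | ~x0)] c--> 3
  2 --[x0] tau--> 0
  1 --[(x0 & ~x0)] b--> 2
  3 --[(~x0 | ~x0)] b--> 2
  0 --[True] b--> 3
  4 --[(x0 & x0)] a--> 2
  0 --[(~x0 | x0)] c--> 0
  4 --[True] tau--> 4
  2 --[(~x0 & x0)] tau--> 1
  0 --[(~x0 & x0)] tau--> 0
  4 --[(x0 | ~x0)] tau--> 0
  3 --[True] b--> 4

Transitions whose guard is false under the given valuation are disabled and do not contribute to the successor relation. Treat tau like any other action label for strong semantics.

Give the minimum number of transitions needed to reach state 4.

BFS to 4:
  Layer 0: {0}
  Layer 1: {3}
  Layer 2: {2,4}
first hit 4 at d=2 via b·b

Answer: 2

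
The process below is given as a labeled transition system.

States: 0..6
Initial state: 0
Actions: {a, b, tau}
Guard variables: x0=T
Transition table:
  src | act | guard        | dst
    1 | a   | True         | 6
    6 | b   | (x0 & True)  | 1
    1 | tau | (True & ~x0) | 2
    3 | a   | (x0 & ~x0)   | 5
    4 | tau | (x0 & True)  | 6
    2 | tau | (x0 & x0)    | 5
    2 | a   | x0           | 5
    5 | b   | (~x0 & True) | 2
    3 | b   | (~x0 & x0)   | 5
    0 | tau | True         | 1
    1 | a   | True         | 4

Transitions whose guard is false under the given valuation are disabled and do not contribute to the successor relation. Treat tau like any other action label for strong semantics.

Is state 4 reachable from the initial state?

Answer: REACHABLE

Analysis:
7 transition(s) survive guard evaluation.
L0 = {0}
L1 = {1}  now seen {0,1}
L2 = {4,6}  now seen {0,1,4,6}
Reach set: {0,1,4,6}
Path to 4: tau·a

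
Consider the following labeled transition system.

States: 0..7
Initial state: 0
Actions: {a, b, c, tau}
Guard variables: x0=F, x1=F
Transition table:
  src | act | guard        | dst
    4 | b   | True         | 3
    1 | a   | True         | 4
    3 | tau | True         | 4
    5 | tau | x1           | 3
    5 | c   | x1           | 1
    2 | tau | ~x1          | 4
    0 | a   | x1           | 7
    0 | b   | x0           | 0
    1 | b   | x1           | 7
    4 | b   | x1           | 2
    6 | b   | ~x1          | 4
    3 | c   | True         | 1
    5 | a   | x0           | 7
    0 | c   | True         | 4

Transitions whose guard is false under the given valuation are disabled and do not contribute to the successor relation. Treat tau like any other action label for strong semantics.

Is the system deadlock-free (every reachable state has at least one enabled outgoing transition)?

Reachable = {0,1,3,4}
  0: c→4  [deg 1]
  1: a→4  [deg 1]
  3: c→1  tau→4  [deg 2]
  4: b→3  [deg 1]

Answer: DEADLOCK-FREE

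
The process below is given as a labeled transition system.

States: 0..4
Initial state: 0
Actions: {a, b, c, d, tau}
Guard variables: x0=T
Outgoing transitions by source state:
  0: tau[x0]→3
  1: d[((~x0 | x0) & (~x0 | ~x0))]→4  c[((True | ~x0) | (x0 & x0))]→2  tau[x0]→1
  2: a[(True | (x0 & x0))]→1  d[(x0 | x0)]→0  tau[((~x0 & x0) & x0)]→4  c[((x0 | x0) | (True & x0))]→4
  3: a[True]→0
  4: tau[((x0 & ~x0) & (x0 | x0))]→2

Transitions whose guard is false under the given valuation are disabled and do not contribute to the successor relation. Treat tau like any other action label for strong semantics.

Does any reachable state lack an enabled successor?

Reachable = {0,3}
  0: tau→3  [1 out]
  3: a→0  [1 out]

Answer: DEADLOCK-FREE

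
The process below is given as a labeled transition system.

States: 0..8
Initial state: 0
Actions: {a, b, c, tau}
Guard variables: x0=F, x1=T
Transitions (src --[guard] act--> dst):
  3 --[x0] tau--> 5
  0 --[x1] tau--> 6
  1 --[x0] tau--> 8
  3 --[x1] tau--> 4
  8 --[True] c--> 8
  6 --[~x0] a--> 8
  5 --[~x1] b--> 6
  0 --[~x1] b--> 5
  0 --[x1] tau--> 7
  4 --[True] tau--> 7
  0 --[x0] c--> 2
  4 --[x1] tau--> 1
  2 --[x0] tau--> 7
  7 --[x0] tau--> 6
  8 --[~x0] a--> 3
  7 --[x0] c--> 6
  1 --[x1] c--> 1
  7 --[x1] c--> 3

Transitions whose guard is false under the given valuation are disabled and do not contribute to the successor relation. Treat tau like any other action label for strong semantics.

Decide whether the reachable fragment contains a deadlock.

Reachable = {0,1,3,4,6,7,8}
  0: tau→6  tau→7  [deg 2]
  1: c→1  [deg 1]
  3: tau→4  [deg 1]
  4: tau→1  tau→7  [deg 2]
  6: a→8  [deg 1]
  7: c→3  [deg 1]
  8: a→3  c→8  [deg 2]

Answer: DEADLOCK-FREE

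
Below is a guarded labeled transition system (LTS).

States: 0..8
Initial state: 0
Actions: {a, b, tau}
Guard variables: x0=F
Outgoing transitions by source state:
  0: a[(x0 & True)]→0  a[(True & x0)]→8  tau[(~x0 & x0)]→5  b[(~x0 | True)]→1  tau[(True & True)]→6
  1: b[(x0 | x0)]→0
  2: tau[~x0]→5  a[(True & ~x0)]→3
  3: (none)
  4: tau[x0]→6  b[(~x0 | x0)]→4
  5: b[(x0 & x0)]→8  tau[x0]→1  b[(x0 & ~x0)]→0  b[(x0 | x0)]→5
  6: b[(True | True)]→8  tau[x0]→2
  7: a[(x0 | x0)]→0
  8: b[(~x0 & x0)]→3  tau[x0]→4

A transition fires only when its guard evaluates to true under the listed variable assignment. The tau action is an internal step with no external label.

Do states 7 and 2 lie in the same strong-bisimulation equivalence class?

Refine partition for ~:
  P[0] = {{0,1,2,3,4,5,6,7,8}}
  P[1] = {{0},{1,3,5,7,8},{2},{4,6}}
  P[2] = {{0},{1,3,5,7,8},{2},{4},{6}}
5 equivalence class(es) (converged in 3)
7∈{1,3,5,7,8}, 2∈{2}

Answer: NOT BISIMILAR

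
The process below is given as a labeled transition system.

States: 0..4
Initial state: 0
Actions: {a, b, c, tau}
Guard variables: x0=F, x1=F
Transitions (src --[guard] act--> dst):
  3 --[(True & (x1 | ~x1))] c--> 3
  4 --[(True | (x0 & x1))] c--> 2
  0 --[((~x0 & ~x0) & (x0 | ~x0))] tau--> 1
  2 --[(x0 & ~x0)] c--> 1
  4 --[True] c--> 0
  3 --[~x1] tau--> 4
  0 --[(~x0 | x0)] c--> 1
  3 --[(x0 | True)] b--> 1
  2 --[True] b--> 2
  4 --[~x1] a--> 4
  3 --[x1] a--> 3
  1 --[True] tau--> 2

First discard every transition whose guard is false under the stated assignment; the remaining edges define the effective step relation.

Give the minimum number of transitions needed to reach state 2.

Answer: 2

Working:
BFS to 2:
  Layer 0: {0}
  Layer 1: {1}
  Layer 2: {2}
2 enters at depth 2; path c·tau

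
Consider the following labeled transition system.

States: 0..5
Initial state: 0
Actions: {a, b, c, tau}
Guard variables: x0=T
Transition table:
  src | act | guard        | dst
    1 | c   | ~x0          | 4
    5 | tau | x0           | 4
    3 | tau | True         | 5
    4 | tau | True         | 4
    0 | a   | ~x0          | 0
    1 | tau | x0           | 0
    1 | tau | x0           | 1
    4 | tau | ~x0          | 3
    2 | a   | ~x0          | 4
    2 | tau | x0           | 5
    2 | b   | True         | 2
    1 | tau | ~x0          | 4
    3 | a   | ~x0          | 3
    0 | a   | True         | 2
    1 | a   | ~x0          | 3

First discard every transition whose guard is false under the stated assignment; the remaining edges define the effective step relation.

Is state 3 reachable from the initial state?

After dropping false guards: 8 live edges.
depth 0: {0}
depth 1: {2}  now seen {0,2}
depth 2: {5}  now seen {0,2,5}
depth 3: {4}  now seen {0,2,4,5}
R = {0,2,4,5}

Answer: UNREACHABLE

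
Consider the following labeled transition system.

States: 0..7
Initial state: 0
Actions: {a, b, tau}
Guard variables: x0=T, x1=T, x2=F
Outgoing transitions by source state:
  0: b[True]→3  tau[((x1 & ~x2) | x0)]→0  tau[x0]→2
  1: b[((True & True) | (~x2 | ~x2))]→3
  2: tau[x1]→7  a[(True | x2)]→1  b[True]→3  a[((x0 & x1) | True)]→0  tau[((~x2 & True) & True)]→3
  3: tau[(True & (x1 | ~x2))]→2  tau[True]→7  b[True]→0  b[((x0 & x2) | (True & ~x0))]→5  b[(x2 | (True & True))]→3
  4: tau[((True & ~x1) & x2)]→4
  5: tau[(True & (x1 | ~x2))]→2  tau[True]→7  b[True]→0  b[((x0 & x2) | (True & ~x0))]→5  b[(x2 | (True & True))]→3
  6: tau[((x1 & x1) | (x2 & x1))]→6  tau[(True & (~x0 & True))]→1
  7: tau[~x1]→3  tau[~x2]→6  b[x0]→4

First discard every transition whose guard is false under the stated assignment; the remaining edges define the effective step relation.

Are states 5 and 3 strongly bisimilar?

Answer: BISIMILAR

Working:
Bisimulation quotient by refinement:
  round 0: {{0,1,2,3,4,5,6,7}}
  round 1: {{0,3,5,7},{1},{2},{4},{6}}
  round 2: {{0,3,5},{1},{2},{4},{6},{7}}
  round 3: {{0},{1},{2},{3,5},{4},{6},{7}}
7 equivalence class(es) (converged in 4)
[5]={3,5}  [3]={3,5}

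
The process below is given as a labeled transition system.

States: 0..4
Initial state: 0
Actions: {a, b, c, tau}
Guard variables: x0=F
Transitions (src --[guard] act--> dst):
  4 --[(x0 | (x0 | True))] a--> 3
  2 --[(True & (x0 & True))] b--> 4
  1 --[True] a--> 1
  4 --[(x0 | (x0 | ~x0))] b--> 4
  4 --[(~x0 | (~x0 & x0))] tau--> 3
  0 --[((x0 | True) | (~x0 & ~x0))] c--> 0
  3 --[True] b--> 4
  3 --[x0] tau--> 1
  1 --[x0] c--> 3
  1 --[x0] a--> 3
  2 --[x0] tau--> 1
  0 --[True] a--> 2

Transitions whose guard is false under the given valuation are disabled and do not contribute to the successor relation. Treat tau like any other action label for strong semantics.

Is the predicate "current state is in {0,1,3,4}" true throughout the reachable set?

Safe = {0,1,3,4}
Reachable = {0,2}
  0: ✓
  2: ✗ unsafe
counterexample path to 2: a

Answer: INVARIANT VIOLATED at state 2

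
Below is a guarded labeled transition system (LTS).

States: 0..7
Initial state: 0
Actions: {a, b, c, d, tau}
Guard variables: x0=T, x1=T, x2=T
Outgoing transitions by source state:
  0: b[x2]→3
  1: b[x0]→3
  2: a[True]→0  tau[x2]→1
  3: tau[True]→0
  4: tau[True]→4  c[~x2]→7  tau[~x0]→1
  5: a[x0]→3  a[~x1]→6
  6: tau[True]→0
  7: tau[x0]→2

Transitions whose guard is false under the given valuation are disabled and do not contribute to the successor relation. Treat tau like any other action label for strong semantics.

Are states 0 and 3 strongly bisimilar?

Bisimulation quotient by refinement:
  P[0] = {{0,1,2,3,4,5,6,7}}
  P[1] = {{0,1},{2},{3,4,6,7},{5}}
  P[2] = {{0,1},{2},{3,6},{4},{5},{7}}
stable after 3 split(s): 6 block(s)
0∈{0,1}, 3∈{3,6}

Answer: NOT BISIMILAR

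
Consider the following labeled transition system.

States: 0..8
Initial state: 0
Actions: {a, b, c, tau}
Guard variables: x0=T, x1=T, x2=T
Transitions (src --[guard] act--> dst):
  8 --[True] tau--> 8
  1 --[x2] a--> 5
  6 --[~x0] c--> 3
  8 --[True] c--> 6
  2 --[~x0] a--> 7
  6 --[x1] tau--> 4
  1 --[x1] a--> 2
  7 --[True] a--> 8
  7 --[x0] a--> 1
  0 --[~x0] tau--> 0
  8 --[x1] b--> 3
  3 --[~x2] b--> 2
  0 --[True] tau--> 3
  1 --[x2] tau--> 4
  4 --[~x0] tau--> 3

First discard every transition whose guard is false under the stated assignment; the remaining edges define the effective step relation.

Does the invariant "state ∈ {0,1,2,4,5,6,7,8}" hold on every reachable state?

Safe = {0,1,2,4,5,6,7,8}
Reachable = {0,3}
  0: ok
  3: outside
counterexample path to 3: tau

Answer: INVARIANT VIOLATED at state 3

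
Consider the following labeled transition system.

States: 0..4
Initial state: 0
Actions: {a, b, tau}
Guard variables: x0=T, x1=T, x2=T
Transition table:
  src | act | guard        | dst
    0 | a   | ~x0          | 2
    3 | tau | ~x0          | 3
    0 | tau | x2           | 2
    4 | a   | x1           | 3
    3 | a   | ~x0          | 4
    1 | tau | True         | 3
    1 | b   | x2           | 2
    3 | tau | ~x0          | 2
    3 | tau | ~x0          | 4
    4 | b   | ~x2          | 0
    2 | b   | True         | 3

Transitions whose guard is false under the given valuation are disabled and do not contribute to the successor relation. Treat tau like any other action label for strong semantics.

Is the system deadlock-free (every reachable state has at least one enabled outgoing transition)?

R = {0,2,3}
  0: tau→2  [deg 1]
  2: b→3  [deg 1]
  3: ∅  [STUCK]
Path to 3: tau·b

Answer: DEADLOCK at state 3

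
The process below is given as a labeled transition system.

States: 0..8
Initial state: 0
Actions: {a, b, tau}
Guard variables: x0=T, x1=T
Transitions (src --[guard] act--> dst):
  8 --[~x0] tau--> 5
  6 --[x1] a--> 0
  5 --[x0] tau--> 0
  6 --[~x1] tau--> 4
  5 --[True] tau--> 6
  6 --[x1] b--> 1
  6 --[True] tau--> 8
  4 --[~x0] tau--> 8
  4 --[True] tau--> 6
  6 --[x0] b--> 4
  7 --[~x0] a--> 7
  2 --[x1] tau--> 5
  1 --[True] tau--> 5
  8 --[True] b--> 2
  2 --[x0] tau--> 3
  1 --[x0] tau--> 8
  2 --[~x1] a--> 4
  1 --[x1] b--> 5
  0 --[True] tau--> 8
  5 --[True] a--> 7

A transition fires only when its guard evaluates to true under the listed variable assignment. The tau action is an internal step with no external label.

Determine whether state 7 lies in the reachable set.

15 transition(s) survive guard evaluation.
L0 = {0}
L1 = {8}  now seen {0,8}
L2 = {2}  now seen {0,2,8}
L3 = {3,5}  now seen {0,2,3,5,8}
L4 = {6,7}  now seen {0,2,3,5,6,7,8}
L5 = {1,4}  now seen {0,1,2,3,4,5,6,7,8}
Reach set: {0,1,2,3,4,5,6,7,8}
witness 7: tau·b·tau·a

Answer: REACHABLE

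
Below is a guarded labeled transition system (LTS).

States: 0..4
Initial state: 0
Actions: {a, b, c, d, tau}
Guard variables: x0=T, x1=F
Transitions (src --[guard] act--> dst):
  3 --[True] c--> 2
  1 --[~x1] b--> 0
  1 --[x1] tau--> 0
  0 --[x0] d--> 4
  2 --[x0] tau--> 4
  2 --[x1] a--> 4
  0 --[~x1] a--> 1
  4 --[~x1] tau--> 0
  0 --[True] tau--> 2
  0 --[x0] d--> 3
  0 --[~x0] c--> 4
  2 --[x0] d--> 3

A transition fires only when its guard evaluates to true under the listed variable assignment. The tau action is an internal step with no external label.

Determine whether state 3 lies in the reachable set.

Answer: REACHABLE

Analysis:
9 transition(s) survive guard evaluation.
depth 0: {0}
depth 1: {1,2,3,4}  cumulative {0,1,2,3,4}
Reachable = {0,1,2,3,4}
Path to 3: d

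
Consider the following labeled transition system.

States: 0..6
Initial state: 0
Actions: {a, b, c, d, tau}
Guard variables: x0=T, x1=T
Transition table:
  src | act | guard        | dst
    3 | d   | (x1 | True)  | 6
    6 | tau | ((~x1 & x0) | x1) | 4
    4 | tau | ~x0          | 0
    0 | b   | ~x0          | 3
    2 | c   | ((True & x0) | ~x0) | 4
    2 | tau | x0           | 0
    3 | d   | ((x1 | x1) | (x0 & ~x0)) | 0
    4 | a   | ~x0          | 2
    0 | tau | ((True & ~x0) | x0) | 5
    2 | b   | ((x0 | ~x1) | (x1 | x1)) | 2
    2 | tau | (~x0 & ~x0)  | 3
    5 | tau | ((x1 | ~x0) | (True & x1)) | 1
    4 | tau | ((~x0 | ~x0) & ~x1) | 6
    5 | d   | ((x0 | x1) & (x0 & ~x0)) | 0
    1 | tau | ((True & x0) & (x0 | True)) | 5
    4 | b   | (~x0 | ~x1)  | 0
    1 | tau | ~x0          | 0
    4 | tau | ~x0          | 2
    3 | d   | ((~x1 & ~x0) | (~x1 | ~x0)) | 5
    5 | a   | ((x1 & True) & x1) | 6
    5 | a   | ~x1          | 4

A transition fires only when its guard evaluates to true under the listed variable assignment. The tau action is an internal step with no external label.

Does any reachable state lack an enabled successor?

Reach set: {0,1,4,5,6}
  0: tau→5  [1 out]
  1: tau→5  [1 out]
  4: ∅  [deadlock]
  5: a→6  tau→1  [2 out]
  6: tau→4  [1 out]
witness 4: tau·a·tau

Answer: DEADLOCK at state 4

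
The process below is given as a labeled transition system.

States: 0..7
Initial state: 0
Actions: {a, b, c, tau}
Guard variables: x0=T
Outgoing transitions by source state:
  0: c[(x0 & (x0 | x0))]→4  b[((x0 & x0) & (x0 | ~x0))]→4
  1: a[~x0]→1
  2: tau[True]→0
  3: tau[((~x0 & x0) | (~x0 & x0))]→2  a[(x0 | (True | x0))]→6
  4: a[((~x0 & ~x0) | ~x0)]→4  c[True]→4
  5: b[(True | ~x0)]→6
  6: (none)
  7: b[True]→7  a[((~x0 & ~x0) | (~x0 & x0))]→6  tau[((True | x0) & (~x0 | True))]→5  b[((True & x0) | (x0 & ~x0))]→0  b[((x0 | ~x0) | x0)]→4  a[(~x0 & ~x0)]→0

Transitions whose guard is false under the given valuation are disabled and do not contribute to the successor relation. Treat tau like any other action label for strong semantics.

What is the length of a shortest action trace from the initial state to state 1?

Layered search for 1:
  L0 = {0}
  L1 = {4}
1 never appears.

Answer: UNREACHABLE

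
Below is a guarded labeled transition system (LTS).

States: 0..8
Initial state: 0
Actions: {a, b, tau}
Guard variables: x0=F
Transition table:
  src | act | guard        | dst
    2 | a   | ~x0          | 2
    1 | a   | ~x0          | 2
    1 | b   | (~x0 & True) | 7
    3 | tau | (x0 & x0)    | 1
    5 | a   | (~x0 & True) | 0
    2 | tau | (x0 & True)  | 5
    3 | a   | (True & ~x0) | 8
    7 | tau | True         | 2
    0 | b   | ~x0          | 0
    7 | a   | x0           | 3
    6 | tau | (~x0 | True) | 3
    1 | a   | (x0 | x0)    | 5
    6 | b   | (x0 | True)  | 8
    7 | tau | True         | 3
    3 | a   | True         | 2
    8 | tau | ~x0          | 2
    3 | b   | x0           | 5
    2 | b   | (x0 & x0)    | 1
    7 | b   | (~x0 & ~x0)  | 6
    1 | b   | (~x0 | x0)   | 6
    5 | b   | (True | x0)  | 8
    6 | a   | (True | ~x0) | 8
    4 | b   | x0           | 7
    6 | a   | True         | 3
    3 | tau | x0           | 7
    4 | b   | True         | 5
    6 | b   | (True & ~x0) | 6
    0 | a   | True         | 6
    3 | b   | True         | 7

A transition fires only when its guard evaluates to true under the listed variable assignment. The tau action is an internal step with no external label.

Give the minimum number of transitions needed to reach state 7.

Answer: 3

Analysis:
Breadth-first toward 7:
  Layer 0: {0}
  Layer 1: {6}
  Layer 2: {3,8}
  Layer 3: {2,7}
first hit 7 at d=3 via a·a·b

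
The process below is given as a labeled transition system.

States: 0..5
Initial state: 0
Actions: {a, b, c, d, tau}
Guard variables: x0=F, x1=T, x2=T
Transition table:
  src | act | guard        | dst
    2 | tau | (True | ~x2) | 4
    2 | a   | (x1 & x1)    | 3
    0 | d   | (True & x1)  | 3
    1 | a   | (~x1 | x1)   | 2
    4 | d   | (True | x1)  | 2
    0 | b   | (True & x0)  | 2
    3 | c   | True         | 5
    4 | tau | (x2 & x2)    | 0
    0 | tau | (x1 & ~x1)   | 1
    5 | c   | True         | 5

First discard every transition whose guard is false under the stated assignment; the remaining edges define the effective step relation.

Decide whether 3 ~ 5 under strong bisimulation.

Compute ~ classes (split until stable):
  P[0] = {{0,1,2,3,4,5}}
  P[1] = {{0},{1},{2},{3,5},{4}}
stable after 2 split(s): 5 block(s)
3∈{3,5}, 5∈{3,5}

Answer: BISIMILAR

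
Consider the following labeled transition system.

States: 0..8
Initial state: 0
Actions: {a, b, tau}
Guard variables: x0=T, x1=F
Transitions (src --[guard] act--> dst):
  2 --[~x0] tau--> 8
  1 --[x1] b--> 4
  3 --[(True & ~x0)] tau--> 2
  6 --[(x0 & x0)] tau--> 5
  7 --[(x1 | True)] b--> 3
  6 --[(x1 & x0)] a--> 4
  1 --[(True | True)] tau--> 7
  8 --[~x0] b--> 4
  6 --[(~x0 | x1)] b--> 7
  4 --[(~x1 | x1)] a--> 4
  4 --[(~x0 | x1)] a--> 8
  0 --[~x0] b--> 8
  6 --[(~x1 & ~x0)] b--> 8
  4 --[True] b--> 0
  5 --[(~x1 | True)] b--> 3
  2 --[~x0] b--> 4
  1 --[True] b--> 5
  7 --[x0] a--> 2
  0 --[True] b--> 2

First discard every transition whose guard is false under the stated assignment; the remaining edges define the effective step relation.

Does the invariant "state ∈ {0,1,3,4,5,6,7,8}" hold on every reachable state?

Answer: INVARIANT VIOLATED at state 2

Trace:
Safe = {0,1,3,4,5,6,7,8}
Reach set: {0,2}
  0: ✓
  2: outside
reach 2 via b — violates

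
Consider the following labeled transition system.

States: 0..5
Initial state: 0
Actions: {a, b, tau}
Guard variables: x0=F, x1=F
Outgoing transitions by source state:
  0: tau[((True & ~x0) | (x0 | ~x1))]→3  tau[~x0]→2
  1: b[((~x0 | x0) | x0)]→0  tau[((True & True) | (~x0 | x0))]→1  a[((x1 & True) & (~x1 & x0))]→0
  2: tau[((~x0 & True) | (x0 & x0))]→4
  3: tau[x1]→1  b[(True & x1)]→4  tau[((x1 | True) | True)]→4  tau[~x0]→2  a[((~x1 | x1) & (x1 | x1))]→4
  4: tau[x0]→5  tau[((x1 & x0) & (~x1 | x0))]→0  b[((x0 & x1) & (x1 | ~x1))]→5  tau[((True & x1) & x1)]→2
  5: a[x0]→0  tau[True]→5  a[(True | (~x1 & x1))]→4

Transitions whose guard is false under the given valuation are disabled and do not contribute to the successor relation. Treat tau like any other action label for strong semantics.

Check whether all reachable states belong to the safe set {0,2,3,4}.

Allowed set {0,2,3,4}
R = {0,2,3,4}
  0: ✓
  2: ✓
  3: ✓
  4: ✓

Answer: INVARIANT HOLDS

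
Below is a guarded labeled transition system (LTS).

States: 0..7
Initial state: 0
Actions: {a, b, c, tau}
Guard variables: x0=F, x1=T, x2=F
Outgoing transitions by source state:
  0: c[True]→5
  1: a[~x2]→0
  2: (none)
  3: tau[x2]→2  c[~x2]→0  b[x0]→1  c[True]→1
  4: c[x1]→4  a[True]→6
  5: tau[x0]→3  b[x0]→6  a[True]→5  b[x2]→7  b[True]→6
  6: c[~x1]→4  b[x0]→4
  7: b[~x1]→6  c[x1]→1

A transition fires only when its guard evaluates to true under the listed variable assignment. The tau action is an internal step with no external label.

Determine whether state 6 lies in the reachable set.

Answer: REACHABLE

Working:
Guard filter leaves 9 enabled edge(s).
depth 0: {0}
depth 1: {5}  now seen {0,5}
depth 2: {6}  now seen {0,5,6}
Reachable = {0,5,6}
Path to 6: c·b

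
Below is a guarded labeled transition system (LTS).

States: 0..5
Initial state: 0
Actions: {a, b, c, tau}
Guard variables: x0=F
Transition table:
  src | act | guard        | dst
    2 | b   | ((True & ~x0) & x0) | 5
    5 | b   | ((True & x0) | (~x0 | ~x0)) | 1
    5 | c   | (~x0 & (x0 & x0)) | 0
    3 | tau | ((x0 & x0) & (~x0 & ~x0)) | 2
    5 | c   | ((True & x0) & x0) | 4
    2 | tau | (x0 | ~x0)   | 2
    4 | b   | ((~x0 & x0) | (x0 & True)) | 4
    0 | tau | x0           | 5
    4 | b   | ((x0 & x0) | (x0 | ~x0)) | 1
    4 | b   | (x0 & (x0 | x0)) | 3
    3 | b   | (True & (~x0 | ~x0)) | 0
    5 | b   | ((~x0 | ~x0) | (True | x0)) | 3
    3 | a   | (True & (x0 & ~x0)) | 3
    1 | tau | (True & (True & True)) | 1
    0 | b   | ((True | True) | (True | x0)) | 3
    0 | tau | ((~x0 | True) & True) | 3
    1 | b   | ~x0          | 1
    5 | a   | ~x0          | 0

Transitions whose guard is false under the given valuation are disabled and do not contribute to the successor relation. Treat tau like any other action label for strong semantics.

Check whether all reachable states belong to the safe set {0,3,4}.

Answer: INVARIANT HOLDS

Analysis:
Inv-set: {0,3,4}
Reach set: {0,3}
  0: ✓
  3: ✓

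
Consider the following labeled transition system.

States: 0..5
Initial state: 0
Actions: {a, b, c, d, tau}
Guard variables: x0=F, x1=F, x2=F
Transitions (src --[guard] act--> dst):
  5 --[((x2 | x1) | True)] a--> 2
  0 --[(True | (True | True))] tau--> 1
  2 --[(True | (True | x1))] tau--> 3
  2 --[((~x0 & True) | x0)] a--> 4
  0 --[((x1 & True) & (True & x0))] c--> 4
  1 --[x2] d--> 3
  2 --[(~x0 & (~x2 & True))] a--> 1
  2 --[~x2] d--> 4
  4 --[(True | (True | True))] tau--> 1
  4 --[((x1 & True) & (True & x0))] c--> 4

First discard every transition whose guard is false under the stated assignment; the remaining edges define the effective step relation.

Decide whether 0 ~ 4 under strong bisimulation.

Bisimulation quotient by refinement:
  round 0: {{0,1,2,3,4,5}}
  round 1: {{0,4},{1,3},{2},{5}}
stable after 2 split(s): 4 block(s)
class of 0: {0,4}; class of 4: {0,4}

Answer: BISIMILAR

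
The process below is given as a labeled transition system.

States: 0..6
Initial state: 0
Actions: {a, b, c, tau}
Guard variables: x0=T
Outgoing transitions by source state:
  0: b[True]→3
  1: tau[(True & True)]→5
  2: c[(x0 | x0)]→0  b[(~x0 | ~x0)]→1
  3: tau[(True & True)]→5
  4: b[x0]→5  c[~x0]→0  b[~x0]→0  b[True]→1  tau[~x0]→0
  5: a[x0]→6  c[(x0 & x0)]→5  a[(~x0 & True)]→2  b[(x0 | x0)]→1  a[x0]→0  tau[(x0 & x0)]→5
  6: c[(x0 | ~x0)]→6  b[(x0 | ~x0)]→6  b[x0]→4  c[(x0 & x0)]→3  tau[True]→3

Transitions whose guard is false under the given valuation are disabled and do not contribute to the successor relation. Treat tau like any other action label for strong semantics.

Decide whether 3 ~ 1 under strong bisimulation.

Compute ~ classes (split until stable):
  π0 = {{0,1,2,3,4,5,6}}
  π1 = {{0,4},{1,3},{2},{5},{6}}
  π2 = {{0},{1,3},{2},{4},{5},{6}}
stable after 3 split(s): 6 block(s)
[3]={1,3}  [1]={1,3}

Answer: BISIMILAR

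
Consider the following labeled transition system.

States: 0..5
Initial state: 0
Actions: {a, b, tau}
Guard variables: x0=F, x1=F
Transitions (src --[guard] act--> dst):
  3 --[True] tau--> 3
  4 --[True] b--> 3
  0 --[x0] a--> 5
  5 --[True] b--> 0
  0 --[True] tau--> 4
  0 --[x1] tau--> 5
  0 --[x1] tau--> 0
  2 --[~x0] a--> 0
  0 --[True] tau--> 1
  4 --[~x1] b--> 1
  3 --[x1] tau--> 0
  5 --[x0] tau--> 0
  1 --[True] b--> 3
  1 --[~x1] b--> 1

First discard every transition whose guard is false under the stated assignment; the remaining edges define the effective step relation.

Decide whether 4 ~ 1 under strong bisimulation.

Bisimulation quotient by refinement:
  π0 = {{0,1,2,3,4,5}}
  π1 = {{0,3},{1,4,5},{2}}
  π2 = {{0},{1,4},{2},{3},{5}}
stable after 3 split(s): 5 block(s)
4∈{1,4}, 1∈{1,4}

Answer: BISIMILAR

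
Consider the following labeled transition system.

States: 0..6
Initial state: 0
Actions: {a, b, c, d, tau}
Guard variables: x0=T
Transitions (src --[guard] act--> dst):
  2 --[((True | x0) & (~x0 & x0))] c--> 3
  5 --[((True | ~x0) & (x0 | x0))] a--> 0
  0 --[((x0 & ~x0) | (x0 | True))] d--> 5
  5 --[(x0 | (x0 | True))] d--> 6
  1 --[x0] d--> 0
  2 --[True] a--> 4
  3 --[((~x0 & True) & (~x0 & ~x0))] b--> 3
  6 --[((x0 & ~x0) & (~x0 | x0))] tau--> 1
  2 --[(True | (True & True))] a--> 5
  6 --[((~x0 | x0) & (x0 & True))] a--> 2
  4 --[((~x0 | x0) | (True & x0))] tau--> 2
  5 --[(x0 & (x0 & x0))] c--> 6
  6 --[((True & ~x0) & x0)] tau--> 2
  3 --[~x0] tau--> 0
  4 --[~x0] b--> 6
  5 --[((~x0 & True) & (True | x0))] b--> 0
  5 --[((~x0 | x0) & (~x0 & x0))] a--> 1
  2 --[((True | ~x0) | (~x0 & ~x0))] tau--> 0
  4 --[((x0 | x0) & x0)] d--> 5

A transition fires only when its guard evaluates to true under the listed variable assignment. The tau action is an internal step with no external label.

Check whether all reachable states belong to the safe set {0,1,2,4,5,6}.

Answer: INVARIANT HOLDS

Trace:
Safe = {0,1,2,4,5,6}
Reach set: {0,2,4,5,6}
  0: safe
  2: safe
  4: safe
  5: safe
  6: safe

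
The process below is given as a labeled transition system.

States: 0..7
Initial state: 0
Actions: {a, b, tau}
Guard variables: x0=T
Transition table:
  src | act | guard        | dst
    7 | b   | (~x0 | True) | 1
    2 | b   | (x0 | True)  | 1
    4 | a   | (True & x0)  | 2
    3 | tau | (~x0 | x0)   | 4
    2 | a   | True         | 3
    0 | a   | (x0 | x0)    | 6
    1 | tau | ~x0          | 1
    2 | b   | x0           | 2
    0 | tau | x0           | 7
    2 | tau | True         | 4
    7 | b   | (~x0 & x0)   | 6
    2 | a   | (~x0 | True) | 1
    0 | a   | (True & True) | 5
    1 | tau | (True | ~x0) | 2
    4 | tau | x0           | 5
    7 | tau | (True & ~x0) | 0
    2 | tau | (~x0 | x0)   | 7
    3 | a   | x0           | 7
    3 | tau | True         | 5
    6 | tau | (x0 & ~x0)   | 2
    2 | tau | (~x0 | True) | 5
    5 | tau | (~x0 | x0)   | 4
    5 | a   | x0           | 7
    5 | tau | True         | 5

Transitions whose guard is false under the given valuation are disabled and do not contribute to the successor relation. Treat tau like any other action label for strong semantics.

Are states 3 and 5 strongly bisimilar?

Refine partition for ~:
  round 0: {{0,1,2,3,4,5,6,7}}
  round 1: {{0,3,4,5},{1},{2},{6},{7}}
  round 2: {{0},{1},{2},{3,5},{4},{6},{7}}
7 equivalence class(es) (converged in 3)
3∈{3,5}, 5∈{3,5}

Answer: BISIMILAR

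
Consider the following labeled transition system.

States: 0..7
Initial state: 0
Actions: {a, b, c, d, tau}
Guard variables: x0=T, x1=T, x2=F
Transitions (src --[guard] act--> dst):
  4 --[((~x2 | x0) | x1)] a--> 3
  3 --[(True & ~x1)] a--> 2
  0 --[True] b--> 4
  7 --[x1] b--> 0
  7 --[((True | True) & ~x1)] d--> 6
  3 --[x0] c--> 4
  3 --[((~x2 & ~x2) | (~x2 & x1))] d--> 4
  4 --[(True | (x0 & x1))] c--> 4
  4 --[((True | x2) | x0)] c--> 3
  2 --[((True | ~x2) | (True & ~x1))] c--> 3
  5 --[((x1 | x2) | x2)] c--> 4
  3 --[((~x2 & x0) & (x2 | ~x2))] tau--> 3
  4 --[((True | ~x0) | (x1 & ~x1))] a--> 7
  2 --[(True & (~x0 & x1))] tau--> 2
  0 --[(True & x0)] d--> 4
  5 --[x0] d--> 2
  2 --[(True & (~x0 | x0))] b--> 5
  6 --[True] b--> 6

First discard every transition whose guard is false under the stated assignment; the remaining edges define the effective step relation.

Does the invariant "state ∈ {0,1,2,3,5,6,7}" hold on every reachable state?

Inv-set: {0,1,2,3,5,6,7}
R = {0,3,4,7}
  0: safe
  3: safe
  4: ✗ unsafe
  7: safe
counterexample path to 4: b

Answer: INVARIANT VIOLATED at state 4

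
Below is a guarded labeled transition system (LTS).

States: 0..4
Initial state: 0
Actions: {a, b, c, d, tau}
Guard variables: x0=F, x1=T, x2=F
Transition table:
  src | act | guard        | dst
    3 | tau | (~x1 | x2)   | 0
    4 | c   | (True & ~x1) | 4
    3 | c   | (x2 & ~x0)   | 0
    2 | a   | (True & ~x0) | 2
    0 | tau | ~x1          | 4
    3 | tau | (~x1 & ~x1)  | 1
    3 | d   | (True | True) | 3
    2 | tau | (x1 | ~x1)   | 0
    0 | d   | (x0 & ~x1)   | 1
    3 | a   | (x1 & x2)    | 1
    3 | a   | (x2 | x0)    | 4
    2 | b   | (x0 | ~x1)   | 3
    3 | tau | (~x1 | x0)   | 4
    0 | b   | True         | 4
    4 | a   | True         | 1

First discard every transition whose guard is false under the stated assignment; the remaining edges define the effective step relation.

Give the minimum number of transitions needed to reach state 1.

BFS to 1:
  depth 0: {0}
  depth 1: {4}
  depth 2: {1}
first hit 1 at d=2 via b·a

Answer: 2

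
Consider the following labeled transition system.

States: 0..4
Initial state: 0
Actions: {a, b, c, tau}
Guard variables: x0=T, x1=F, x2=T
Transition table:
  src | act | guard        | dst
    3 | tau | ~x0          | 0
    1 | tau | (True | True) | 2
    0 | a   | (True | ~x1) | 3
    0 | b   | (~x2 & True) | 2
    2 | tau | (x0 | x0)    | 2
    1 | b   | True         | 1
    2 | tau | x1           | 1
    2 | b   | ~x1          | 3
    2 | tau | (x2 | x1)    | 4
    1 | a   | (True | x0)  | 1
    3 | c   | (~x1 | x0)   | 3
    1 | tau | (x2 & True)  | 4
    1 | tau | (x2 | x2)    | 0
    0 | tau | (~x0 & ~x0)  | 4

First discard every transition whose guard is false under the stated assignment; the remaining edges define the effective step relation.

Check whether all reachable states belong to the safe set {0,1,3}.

Answer: INVARIANT HOLDS

Analysis:
Allowed set {0,1,3}
R = {0,3}
  0: safe
  3: safe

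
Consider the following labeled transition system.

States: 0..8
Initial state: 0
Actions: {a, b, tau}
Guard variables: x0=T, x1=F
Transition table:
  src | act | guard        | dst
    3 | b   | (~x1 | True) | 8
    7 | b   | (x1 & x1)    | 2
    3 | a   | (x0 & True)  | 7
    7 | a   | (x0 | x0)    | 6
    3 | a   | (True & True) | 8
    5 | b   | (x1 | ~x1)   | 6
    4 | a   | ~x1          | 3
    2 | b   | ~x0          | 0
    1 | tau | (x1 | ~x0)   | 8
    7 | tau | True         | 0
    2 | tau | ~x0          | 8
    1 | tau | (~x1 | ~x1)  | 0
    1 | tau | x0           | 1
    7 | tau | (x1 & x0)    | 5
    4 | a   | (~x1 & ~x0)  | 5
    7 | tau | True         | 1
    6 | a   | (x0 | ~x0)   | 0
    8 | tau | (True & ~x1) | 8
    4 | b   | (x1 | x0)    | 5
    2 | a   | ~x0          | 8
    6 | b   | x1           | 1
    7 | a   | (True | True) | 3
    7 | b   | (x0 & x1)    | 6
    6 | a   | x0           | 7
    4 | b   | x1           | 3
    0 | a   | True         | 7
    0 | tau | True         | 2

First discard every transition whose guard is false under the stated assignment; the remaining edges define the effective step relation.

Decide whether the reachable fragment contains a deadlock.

Reachable = {0,1,2,3,6,7,8}
  0: a→7  tau→2  [2 out]
  1: tau→0  tau→1  [2 out]
  2: ∅  [no exit]
  3: a→7  a→8  b→8  [3 out]
  6: a→0  a→7  [2 out]
  7: a→3  a→6  tau→0  tau→1  [4 out]
  8: tau→8  [1 out]
Path to 2: tau

Answer: DEADLOCK at state 2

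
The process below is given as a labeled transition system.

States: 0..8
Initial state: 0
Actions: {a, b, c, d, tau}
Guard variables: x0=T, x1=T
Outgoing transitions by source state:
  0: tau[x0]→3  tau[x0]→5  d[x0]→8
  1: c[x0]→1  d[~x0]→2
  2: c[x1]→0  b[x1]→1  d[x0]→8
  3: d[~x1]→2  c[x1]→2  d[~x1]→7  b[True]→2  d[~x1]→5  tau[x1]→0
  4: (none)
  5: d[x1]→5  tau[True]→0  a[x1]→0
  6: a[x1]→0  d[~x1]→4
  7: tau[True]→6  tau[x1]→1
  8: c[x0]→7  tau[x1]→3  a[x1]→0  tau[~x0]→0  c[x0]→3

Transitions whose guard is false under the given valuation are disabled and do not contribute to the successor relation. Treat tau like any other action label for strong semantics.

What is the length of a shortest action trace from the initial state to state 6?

Answer: 3

Trace:
Breadth-first toward 6:
  Layer 0: {0}
  Layer 1: {3,5,8}
  Layer 2: {2,7}
  Layer 3: {1,6}
first hit 6 at d=3 via d·c·tau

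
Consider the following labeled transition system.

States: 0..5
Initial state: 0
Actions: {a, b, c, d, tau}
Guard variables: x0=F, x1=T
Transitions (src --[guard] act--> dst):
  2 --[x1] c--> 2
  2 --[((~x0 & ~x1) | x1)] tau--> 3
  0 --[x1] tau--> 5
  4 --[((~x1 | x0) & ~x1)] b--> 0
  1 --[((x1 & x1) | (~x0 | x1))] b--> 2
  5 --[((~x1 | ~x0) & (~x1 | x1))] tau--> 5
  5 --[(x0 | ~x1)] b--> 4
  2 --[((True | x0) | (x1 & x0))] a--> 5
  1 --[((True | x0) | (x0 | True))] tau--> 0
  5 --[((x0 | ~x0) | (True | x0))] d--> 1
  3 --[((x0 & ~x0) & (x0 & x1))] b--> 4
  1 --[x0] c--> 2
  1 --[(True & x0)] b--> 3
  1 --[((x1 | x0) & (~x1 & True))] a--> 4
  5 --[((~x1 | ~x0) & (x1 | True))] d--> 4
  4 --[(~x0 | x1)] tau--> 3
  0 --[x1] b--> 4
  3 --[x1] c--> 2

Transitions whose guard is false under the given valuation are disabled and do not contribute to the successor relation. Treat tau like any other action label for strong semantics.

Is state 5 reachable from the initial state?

Answer: REACHABLE

Analysis:
Guard filter leaves 12 enabled edge(s).
depth 0: {0}
depth 1: {4,5}  now seen {0,4,5}
depth 2: {1,3}  now seen {0,1,3,4,5}
depth 3: {2}  now seen {0,1,2,3,4,5}
Reachable = {0,1,2,3,4,5}
trace reaching 5: tau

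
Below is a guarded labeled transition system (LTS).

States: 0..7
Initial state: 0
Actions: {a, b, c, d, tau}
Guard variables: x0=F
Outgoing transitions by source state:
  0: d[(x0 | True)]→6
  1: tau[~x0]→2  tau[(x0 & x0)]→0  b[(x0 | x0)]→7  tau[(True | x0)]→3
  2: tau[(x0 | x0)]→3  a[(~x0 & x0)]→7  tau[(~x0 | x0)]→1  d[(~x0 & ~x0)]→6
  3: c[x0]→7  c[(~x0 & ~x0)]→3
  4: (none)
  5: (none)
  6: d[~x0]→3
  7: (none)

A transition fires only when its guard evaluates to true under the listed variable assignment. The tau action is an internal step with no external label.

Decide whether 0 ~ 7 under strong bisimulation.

Answer: NOT BISIMILAR

Working:
Refine partition for ~:
  round 0: {{0,1,2,3,4,5,6,7}}
  round 1: {{0,6},{1},{2},{3},{4,5,7}}
  round 2: {{0},{1},{2},{3},{4,5,7},{6}}
6 equivalence class(es) (converged in 3)
[0]={0}  [7]={4,5,7}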